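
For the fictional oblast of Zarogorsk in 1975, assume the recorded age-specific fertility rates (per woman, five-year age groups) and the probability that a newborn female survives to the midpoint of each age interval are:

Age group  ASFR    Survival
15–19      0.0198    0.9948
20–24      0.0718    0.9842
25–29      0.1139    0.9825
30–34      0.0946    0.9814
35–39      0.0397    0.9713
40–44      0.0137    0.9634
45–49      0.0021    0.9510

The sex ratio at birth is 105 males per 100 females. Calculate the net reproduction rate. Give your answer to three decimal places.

Proportion female at birth = 100 / (100 + 105) = 0.48780.
Each age group contributes 5 × ASFR × survival:
  15–19: 5 × 0.0198 × 0.9948 = 0.09849
  20–24: 5 × 0.0718 × 0.9842 = 0.35333
  25–29: 5 × 0.1139 × 0.9825 = 0.55953
  30–34: 5 × 0.0946 × 0.9814 = 0.46420
  35–39: 5 × 0.0397 × 0.9713 = 0.19280
  40–44: 5 × 0.0137 × 0.9634 = 0.06599
  45–49: 5 × 0.0021 × 0.9510 = 0.00999
Sum = 1.74433
NRR = 0.48780 × 1.74433 = 0.85088
NRR < 1, so the cohort does not fully replace itself.

0.851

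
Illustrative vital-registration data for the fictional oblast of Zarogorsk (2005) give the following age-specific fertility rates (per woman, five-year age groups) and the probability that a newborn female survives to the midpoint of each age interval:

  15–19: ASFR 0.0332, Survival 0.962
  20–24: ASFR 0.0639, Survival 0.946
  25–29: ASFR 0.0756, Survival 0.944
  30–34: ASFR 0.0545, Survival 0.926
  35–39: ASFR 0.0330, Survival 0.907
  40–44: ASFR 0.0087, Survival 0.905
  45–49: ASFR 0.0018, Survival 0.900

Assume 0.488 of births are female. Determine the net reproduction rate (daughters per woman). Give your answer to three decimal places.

Proportion female at birth = 0.488.
Weighting each age-specific rate by interval width and survival:
  15–19: 5 × 0.0332 × 0.962 = 0.15969
  20–24: 5 × 0.0639 × 0.946 = 0.30225
  25–29: 5 × 0.0756 × 0.944 = 0.35683
  30–34: 5 × 0.0545 × 0.926 = 0.25234
  35–39: 5 × 0.0330 × 0.907 = 0.14966
  40–44: 5 × 0.0087 × 0.905 = 0.03937
  45–49: 5 × 0.0018 × 0.900 = 0.00810
Sum = 1.26824
NRR = 0.488 × 1.26824 = 0.61890

0.619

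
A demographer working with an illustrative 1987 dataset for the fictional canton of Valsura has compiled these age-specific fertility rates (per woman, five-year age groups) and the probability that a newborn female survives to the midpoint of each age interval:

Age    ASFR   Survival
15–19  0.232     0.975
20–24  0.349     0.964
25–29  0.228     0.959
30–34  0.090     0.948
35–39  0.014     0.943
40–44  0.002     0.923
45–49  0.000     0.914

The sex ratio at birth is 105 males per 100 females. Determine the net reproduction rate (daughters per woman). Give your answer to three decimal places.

Proportion female at birth = 100 / (100 + 105) = 0.48780.
Weighting each age-specific rate by interval width and survival:
  15–19: 5 × 0.232 × 0.975 = 1.13100
  20–24: 5 × 0.349 × 0.964 = 1.68218
  25–29: 5 × 0.228 × 0.959 = 1.09326
  30–34: 5 × 0.090 × 0.948 = 0.42660
  35–39: 5 × 0.014 × 0.943 = 0.06601
  40–44: 5 × 0.002 × 0.923 = 0.00923
  45–49: 5 × 0.000 × 0.914 = 0.00000
Sum = 4.40828
NRR = 0.48780 × 4.40828 = 2.15036
NRR > 1, so each generation more than replaces itself.

2.150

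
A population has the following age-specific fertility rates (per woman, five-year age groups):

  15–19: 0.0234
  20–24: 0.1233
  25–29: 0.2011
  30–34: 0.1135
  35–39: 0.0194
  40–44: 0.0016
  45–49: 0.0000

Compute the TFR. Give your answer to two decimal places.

Sum of ASFRs = 0.0234 + 0.1233 + 0.2011 + 0.1135 + 0.0194 + 0.0016 + 0.0000 = 0.4823
TFR = 5 × 0.4823 = 2.4115

2.41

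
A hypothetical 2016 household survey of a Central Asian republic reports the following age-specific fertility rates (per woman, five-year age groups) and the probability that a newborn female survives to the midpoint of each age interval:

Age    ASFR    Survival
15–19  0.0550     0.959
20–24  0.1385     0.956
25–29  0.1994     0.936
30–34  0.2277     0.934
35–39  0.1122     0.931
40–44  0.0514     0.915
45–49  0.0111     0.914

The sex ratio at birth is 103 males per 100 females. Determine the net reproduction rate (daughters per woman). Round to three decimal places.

1.838

Proportion female at birth = 100 / (100 + 103) = 0.49261.
Per-age-group product (5 × ASFR × survival probability):
  15–19: 5 × 0.0550 × 0.959 = 0.26373
  20–24: 5 × 0.1385 × 0.956 = 0.66203
  25–29: 5 × 0.1994 × 0.936 = 0.93319
  30–34: 5 × 0.2277 × 0.934 = 1.06336
  35–39: 5 × 0.1122 × 0.931 = 0.52229
  40–44: 5 × 0.0514 × 0.915 = 0.23516
  45–49: 5 × 0.0111 × 0.914 = 0.05073
Sum = 3.73049
NRR = 0.49261 × 3.73049 = 1.83768
An NRR exceeding 1 indicates intrinsic growth under these rates.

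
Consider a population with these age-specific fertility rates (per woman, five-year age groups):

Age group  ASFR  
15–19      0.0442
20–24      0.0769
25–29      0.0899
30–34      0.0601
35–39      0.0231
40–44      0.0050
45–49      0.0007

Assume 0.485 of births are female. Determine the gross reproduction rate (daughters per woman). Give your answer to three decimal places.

0.727

Proportion female at birth = 0.485.
Sum of ASFRs = 0.0442 + 0.0769 + 0.0899 + 0.0601 + 0.0231 + 0.0050 + 0.0007 = 0.2999
TFR = 5 × 0.2999 = 1.4995
GRR = 0.485 × 1.4995 = 0.72726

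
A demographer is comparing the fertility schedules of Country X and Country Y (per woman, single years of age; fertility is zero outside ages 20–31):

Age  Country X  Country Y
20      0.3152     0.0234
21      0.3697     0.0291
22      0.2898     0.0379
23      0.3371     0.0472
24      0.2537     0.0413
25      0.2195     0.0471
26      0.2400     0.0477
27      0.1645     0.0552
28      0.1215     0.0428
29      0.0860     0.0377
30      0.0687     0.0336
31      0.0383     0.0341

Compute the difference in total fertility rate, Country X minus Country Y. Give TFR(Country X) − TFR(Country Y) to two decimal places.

Country X:
  Sum of ASFRs = 0.3152 + 0.3697 + 0.2898 + 0.3371 + 0.2537 + 0.2195 + 0.2400 + 0.1645 + 0.1215 + 0.0860 + 0.0687 + 0.0383 = 2.5040
  TFR = 2.504
Country Y:
  Sum of ASFRs = 0.0234 + 0.0291 + 0.0379 + 0.0472 + 0.0413 + 0.0471 + 0.0477 + 0.0552 + 0.0428 + 0.0377 + 0.0336 + 0.0341 = 0.4771
  TFR = 0.4771
Difference = 2.504 − 0.4771 = 2.0269

2.03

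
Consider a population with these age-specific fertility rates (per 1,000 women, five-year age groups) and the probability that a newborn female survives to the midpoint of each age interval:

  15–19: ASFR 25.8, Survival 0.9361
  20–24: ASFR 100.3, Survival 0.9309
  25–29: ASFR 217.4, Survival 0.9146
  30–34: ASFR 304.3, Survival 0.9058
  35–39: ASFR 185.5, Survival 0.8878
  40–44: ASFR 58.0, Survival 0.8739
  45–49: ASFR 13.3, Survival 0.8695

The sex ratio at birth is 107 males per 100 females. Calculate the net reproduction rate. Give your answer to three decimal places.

1.978

Proportion female at birth = 100 / (100 + 107) = 0.48309.
Each age group contributes 5 × ASFR × survival:
  15–19: 5 × 25.8/1000 × 0.9361 = 0.12076
  20–24: 5 × 100.3/1000 × 0.9309 = 0.46685
  25–29: 5 × 217.4/1000 × 0.9146 = 0.99417
  30–34: 5 × 304.3/1000 × 0.9058 = 1.37817
  35–39: 5 × 185.5/1000 × 0.8878 = 0.82343
  40–44: 5 × 58.0/1000 × 0.8739 = 0.25343
  45–49: 5 × 13.3/1000 × 0.8695 = 0.05782
Sum = 4.09463
NRR = 0.48309 × 4.09463 = 1.97807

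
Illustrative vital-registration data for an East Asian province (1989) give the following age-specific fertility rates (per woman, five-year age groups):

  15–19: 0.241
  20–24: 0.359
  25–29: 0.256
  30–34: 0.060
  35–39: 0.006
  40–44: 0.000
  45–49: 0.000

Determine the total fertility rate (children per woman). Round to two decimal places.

Sum of ASFRs = 0.241 + 0.359 + 0.256 + 0.060 + 0.006 + 0.000 + 0.000 = 0.922
TFR = 5 × 0.922 = 4.61

4.61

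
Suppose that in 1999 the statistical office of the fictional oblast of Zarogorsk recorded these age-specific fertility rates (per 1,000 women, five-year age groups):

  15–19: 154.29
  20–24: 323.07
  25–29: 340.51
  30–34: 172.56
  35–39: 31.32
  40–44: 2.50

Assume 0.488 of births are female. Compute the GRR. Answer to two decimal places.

2.50

Proportion female at birth = 0.488.
Sum of ASFRs = 154.29 + 323.07 + 340.51 + 172.56 + 31.32 + 2.50 = 1024.25
TFR = 5 × 1024.25 / 1000 = 5.12125
GRR = 0.488 × 5.12125 = 2.49917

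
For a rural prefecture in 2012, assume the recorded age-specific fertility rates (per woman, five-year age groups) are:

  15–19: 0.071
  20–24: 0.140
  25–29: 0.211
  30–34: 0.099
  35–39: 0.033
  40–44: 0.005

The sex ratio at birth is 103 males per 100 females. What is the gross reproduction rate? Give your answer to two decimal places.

1.38

Proportion female at birth = 100 / (100 + 103) = 0.49261.
Sum of ASFRs = 0.071 + 0.140 + 0.211 + 0.099 + 0.033 + 0.005 = 0.559
TFR = 5 × 0.559 = 2.795
GRR = 0.49261 × 2.795 = 1.37684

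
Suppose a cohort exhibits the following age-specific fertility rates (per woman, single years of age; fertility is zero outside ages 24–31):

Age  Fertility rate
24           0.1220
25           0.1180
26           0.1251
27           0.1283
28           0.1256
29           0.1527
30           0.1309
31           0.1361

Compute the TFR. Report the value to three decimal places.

1.039

Sum of ASFRs = 0.1220 + 0.1180 + 0.1251 + 0.1283 + 0.1256 + 0.1527 + 0.1309 + 0.1361 = 1.0387
TFR = 1.0387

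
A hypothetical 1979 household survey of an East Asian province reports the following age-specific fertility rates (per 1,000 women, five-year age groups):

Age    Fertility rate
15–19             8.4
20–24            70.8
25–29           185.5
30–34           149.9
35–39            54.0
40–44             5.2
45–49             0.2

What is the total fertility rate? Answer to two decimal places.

Sum of ASFRs = 8.4 + 70.8 + 185.5 + 149.9 + 54.0 + 5.2 + 0.2 = 474.0
TFR = 5 × 474.0 / 1000 = 2.37

2.37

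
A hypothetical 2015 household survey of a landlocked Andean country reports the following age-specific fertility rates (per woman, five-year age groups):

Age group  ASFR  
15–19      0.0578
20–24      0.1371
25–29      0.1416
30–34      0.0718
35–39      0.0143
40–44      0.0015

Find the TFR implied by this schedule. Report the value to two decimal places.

2.12

Sum of ASFRs = 0.0578 + 0.1371 + 0.1416 + 0.0718 + 0.0143 + 0.0015 = 0.4241
TFR = 5 × 0.4241 = 2.1205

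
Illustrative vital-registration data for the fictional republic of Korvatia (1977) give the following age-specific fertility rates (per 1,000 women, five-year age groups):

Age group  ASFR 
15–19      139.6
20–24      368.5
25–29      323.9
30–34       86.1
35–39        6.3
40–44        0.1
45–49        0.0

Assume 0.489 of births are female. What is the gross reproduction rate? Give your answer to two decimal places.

2.26

Proportion female at birth = 0.489.
Sum of ASFRs = 139.6 + 368.5 + 323.9 + 86.1 + 6.3 + 0.1 + 0.0 = 924.5
TFR = 5 × 924.5 / 1000 = 4.6225
GRR = 0.489 × 4.6225 = 2.26040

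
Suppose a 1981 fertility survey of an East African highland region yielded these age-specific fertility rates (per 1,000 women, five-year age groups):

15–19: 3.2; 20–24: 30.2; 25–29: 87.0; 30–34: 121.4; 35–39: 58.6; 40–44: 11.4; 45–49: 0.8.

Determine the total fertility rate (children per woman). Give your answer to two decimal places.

Sum of ASFRs = 3.2 + 30.2 + 87.0 + 121.4 + 58.6 + 11.4 + 0.8 = 312.6
TFR = 5 × 312.6 / 1000 = 1.563

1.56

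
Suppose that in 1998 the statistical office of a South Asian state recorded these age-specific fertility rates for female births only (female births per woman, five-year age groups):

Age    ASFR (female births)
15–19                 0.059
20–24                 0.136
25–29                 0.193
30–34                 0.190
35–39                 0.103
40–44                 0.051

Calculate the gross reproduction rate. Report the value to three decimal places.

Sum of female ASFRs = 0.059 + 0.136 + 0.193 + 0.190 + 0.103 + 0.051 = 0.732
GRR = 5 × 0.732 = 3.66

3.660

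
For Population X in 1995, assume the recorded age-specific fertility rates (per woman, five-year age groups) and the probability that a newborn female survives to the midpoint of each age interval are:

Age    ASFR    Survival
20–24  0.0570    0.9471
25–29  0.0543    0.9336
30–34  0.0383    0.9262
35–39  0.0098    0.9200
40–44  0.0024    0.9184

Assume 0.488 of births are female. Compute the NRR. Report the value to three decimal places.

Proportion female at birth = 0.488.
Per-age-group product (5 × ASFR × survival probability):
  20–24: 5 × 0.0570 × 0.9471 = 0.26992
  25–29: 5 × 0.0543 × 0.9336 = 0.25347
  30–34: 5 × 0.0383 × 0.9262 = 0.17737
  35–39: 5 × 0.0098 × 0.9200 = 0.04508
  40–44: 5 × 0.0024 × 0.9184 = 0.01102
Sum = 0.75686
NRR = 0.488 × 0.75686 = 0.36935

0.369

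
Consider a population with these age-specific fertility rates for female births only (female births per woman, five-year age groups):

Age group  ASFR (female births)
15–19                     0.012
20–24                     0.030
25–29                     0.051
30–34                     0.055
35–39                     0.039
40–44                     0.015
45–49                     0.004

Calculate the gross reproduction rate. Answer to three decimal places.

Sum of female ASFRs = 0.012 + 0.030 + 0.051 + 0.055 + 0.039 + 0.015 + 0.004 = 0.206
GRR = 5 × 0.206 = 1.03

1.030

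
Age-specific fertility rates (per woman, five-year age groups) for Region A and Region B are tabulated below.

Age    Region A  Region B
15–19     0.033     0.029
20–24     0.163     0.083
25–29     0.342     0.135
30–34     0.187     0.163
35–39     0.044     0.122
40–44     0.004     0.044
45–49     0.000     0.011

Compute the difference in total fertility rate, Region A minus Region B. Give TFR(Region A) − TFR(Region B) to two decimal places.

Region A:
  Sum of ASFRs = 0.033 + 0.163 + 0.342 + 0.187 + 0.044 + 0.004 + 0.000 = 0.773
  TFR = 5 × 0.773 = 3.865
Region B:
  Sum of ASFRs = 0.029 + 0.083 + 0.135 + 0.163 + 0.122 + 0.044 + 0.011 = 0.587
  TFR = 5 × 0.587 = 2.935
Difference = 3.865 − 2.935 = 0.93

0.93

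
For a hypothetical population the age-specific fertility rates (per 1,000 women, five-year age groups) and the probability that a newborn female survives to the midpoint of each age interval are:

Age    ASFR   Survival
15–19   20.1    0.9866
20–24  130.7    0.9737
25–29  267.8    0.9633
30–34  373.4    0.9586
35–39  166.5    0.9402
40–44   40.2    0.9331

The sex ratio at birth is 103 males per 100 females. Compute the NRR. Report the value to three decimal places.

2.357

Proportion female at birth = 100 / (100 + 103) = 0.49261.
Per-age-group product (5 × ASFR × survival probability):
  15–19: 5 × 20.1/1000 × 0.9866 = 0.09915
  20–24: 5 × 130.7/1000 × 0.9737 = 0.63631
  25–29: 5 × 267.8/1000 × 0.9633 = 1.28986
  30–34: 5 × 373.4/1000 × 0.9586 = 1.78971
  35–39: 5 × 166.5/1000 × 0.9402 = 0.78272
  40–44: 5 × 40.2/1000 × 0.9331 = 0.18755
Sum = 4.78530
NRR = 0.49261 × 4.78530 = 2.35729
An NRR exceeding 1 indicates intrinsic growth under these rates.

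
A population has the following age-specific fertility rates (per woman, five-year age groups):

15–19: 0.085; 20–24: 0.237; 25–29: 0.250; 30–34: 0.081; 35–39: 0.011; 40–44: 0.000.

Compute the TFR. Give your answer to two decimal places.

3.32

Sum of ASFRs = 0.085 + 0.237 + 0.250 + 0.081 + 0.011 + 0.000 = 0.664
TFR = 5 × 0.664 = 3.32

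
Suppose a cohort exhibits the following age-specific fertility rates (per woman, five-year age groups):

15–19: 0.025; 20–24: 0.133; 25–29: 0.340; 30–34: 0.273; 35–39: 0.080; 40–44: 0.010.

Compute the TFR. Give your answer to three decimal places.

Sum of ASFRs = 0.025 + 0.133 + 0.340 + 0.273 + 0.080 + 0.010 = 0.861
TFR = 5 × 0.861 = 4.305

4.305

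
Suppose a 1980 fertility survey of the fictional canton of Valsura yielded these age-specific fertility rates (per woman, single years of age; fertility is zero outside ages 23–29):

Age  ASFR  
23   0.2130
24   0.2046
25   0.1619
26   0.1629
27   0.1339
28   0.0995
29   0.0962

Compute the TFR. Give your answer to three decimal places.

1.072

Sum of ASFRs = 0.2130 + 0.2046 + 0.1619 + 0.1629 + 0.1339 + 0.0995 + 0.0962 = 1.0720
TFR = 1.072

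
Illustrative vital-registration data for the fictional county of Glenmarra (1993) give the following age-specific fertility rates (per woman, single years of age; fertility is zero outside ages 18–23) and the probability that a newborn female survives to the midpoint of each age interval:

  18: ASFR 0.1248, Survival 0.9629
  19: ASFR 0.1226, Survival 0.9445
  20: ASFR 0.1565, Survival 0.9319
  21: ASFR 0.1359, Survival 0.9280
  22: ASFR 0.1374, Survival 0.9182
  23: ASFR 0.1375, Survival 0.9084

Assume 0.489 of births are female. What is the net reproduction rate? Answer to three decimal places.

0.371

Proportion female at birth = 0.489.
Each age group contributes 1 × ASFR × survival:
  18: 1 × 0.1248 × 0.9629 = 0.12017
  19: 1 × 0.1226 × 0.9445 = 0.11580
  20: 1 × 0.1565 × 0.9319 = 0.14584
  21: 1 × 0.1359 × 0.9280 = 0.12612
  22: 1 × 0.1374 × 0.9182 = 0.12616
  23: 1 × 0.1375 × 0.9084 = 0.12491
Sum = 0.75900
NRR = 0.489 × 0.75900 = 0.37115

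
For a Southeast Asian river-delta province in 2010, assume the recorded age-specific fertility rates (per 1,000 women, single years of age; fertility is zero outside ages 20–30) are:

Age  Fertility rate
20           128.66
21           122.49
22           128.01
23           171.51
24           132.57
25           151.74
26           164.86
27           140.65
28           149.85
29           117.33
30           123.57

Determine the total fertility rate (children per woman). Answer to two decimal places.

Sum of ASFRs = 128.66 + 122.49 + 128.01 + 171.51 + 132.57 + 151.74 + 164.86 + 140.65 + 149.85 + 117.33 + 123.57 = 1531.24
TFR = 1531.24 / 1000 = 1.53124

1.53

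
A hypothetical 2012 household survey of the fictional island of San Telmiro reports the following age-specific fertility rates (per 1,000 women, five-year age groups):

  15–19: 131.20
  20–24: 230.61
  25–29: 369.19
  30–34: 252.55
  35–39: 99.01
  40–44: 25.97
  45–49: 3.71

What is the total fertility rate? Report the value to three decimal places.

Sum of ASFRs = 131.20 + 230.61 + 369.19 + 252.55 + 99.01 + 25.97 + 3.71 = 1112.24
TFR = 5 × 1112.24 / 1000 = 5.5612

5.561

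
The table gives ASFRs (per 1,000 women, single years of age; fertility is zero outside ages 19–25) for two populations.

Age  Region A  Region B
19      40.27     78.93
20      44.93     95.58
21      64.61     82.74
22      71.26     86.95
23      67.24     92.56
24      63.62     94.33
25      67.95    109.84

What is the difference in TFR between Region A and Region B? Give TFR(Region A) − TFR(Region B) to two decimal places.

-0.22

Region A:
  Sum of ASFRs = 40.27 + 44.93 + 64.61 + 71.26 + 67.24 + 63.62 + 67.95 = 419.88
  TFR = 419.88 / 1000 = 0.41988
Region B:
  Sum of ASFRs = 78.93 + 95.58 + 82.74 + 86.95 + 92.56 + 94.33 + 109.84 = 640.93
  TFR = 640.93 / 1000 = 0.64093
Difference = 0.41988 − 0.64093 = -0.22105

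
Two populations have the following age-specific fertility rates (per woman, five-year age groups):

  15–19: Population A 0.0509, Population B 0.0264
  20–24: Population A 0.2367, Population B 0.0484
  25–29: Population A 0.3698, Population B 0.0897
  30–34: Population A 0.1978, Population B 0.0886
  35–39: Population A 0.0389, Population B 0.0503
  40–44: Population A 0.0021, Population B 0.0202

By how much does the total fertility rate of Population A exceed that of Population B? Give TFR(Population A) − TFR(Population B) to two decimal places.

2.86

Population A:
  Sum of ASFRs = 0.0509 + 0.2367 + 0.3698 + 0.1978 + 0.0389 + 0.0021 = 0.8962
  TFR = 5 × 0.8962 = 4.481
Population B:
  Sum of ASFRs = 0.0264 + 0.0484 + 0.0897 + 0.0886 + 0.0503 + 0.0202 = 0.3236
  TFR = 5 × 0.3236 = 1.618
Difference = 4.481 − 1.618 = 2.863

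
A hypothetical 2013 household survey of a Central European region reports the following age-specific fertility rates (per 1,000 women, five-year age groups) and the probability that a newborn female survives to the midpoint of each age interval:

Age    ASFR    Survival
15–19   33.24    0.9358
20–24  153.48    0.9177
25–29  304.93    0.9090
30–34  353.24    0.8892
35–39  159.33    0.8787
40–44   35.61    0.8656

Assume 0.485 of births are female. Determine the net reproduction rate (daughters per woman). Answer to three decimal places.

2.265

Proportion female at birth = 0.485.
Per-age-group product (5 × ASFR × survival probability):
  15–19: 5 × 33.24/1000 × 0.9358 = 0.15553
  20–24: 5 × 153.48/1000 × 0.9177 = 0.70424
  25–29: 5 × 304.93/1000 × 0.9090 = 1.38591
  30–34: 5 × 353.24/1000 × 0.8892 = 1.57051
  35–39: 5 × 159.33/1000 × 0.8787 = 0.70002
  40–44: 5 × 35.61/1000 × 0.8656 = 0.15412
Sum = 4.67033
NRR = 0.485 × 4.67033 = 2.26511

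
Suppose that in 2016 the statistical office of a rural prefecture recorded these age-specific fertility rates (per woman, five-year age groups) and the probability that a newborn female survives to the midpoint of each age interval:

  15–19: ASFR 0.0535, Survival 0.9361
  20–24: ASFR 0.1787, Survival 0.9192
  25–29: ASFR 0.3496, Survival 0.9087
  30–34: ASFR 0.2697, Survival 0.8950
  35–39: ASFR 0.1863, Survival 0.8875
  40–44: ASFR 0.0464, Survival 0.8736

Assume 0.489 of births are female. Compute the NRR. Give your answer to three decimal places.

2.394

Proportion female at birth = 0.489.
Weighting each age-specific rate by interval width and survival:
  15–19: 5 × 0.0535 × 0.9361 = 0.25041
  20–24: 5 × 0.1787 × 0.9192 = 0.82131
  25–29: 5 × 0.3496 × 0.9087 = 1.58841
  30–34: 5 × 0.2697 × 0.8950 = 1.20691
  35–39: 5 × 0.1863 × 0.8875 = 0.82671
  40–44: 5 × 0.0464 × 0.8736 = 0.20268
Sum = 4.89643
NRR = 0.489 × 4.89643 = 2.39435
With NRR above 1 the population is above replacement fertility.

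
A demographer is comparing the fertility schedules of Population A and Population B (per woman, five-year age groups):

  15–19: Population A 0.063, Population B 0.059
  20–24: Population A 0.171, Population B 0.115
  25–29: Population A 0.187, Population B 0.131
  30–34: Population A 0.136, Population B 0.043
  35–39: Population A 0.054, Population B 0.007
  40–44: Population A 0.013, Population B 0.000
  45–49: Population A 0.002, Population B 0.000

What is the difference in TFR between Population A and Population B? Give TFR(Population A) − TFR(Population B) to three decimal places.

1.355

Population A:
  Sum of ASFRs = 0.063 + 0.171 + 0.187 + 0.136 + 0.054 + 0.013 + 0.002 = 0.626
  TFR = 5 × 0.626 = 3.13
Population B:
  Sum of ASFRs = 0.059 + 0.115 + 0.131 + 0.043 + 0.007 + 0.000 + 0.000 = 0.355
  TFR = 5 × 0.355 = 1.775
Difference = 3.13 − 1.775 = 1.355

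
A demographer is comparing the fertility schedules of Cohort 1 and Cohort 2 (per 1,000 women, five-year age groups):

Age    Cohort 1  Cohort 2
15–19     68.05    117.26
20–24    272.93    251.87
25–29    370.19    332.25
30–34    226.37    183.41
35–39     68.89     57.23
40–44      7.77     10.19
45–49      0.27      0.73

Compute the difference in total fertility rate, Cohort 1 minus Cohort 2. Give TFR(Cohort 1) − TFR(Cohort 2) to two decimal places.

0.31

Cohort 1:
  Sum of ASFRs = 68.05 + 272.93 + 370.19 + 226.37 + 68.89 + 7.77 + 0.27 = 1014.47
  TFR = 5 × 1014.47 / 1000 = 5.07235
Cohort 2:
  Sum of ASFRs = 117.26 + 251.87 + 332.25 + 183.41 + 57.23 + 10.19 + 0.73 = 952.94
  TFR = 5 × 952.94 / 1000 = 4.7647
Difference = 5.07235 − 4.7647 = 0.30765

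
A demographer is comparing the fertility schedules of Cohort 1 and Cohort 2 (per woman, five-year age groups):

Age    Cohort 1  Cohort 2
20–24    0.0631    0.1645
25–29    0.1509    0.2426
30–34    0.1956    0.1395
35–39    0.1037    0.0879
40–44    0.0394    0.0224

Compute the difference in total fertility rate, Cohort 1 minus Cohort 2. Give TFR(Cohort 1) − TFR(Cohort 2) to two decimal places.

-0.52

Cohort 1:
  Sum of ASFRs = 0.0631 + 0.1509 + 0.1956 + 0.1037 + 0.0394 = 0.5527
  TFR = 5 × 0.5527 = 2.7635
Cohort 2:
  Sum of ASFRs = 0.1645 + 0.2426 + 0.1395 + 0.0879 + 0.0224 = 0.6569
  TFR = 5 × 0.6569 = 3.2845
Difference = 2.7635 − 3.2845 = -0.521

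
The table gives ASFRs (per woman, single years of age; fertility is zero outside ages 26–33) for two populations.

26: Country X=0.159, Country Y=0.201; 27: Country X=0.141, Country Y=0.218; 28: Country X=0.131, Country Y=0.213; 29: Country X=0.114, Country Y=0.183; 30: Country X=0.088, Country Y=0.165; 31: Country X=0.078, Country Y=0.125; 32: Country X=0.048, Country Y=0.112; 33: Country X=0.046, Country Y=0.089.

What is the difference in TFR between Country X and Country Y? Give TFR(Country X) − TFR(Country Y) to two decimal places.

Country X:
  Sum of ASFRs = 0.159 + 0.141 + 0.131 + 0.114 + 0.088 + 0.078 + 0.048 + 0.046 = 0.805
  TFR = 0.805
Country Y:
  Sum of ASFRs = 0.201 + 0.218 + 0.213 + 0.183 + 0.165 + 0.125 + 0.112 + 0.089 = 1.306
  TFR = 1.306
Difference = 0.805 − 1.306 = -0.501

-0.50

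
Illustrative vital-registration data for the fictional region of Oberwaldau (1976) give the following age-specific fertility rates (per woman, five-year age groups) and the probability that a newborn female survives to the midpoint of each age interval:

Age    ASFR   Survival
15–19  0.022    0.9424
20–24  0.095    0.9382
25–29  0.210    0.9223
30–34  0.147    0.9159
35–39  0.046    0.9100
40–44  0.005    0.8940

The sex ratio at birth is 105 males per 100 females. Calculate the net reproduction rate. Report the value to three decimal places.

1.182

Proportion female at birth = 100 / (100 + 105) = 0.48780.
Survival-weighted fertility by age (5·fₓ·Sₓ):
  15–19: 5 × 0.022 × 0.9424 = 0.10366
  20–24: 5 × 0.095 × 0.9382 = 0.44565
  25–29: 5 × 0.210 × 0.9223 = 0.96842
  30–34: 5 × 0.147 × 0.9159 = 0.67319
  35–39: 5 × 0.046 × 0.9100 = 0.20930
  40–44: 5 × 0.005 × 0.8940 = 0.02235
Sum = 2.42257
NRR = 0.48780 × 2.42257 = 1.18173
NRR > 1, so each generation more than replaces itself.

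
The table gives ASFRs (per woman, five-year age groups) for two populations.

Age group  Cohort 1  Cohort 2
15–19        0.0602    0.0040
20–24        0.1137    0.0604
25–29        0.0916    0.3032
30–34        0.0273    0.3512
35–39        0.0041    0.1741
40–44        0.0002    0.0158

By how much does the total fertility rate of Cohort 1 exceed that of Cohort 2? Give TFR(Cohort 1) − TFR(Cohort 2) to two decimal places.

-3.06

Cohort 1:
  Sum of ASFRs = 0.0602 + 0.1137 + 0.0916 + 0.0273 + 0.0041 + 0.0002 = 0.2971
  TFR = 5 × 0.2971 = 1.4855
Cohort 2:
  Sum of ASFRs = 0.0040 + 0.0604 + 0.3032 + 0.3512 + 0.1741 + 0.0158 = 0.9087
  TFR = 5 × 0.9087 = 4.5435
Difference = 1.4855 − 4.5435 = -3.058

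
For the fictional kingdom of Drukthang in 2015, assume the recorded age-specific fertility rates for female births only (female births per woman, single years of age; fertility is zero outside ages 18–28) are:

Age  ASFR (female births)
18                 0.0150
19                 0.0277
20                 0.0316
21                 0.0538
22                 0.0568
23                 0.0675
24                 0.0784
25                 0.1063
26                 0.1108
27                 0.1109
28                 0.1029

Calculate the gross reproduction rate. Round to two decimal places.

Sum of female ASFRs = 0.0150 + 0.0277 + 0.0316 + 0.0538 + 0.0568 + 0.0675 + 0.0784 + 0.1063 + 0.1108 + 0.1109 + 0.1029 = 0.7617
GRR = 0.7617

0.76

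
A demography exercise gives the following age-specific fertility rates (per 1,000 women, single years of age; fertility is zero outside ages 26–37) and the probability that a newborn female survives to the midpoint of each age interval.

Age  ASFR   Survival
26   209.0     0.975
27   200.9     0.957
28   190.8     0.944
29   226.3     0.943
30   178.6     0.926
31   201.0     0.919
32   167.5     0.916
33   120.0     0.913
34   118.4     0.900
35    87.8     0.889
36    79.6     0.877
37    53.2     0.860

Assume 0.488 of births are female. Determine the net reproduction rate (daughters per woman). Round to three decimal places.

0.831

Proportion female at birth = 0.488.
Per-age-group product (1 × ASFR × survival probability):
  26: 1 × 209.0/1000 × 0.975 = 0.20378
  27: 1 × 200.9/1000 × 0.957 = 0.19226
  28: 1 × 190.8/1000 × 0.944 = 0.18012
  29: 1 × 226.3/1000 × 0.943 = 0.21340
  30: 1 × 178.6/1000 × 0.926 = 0.16538
  31: 1 × 201.0/1000 × 0.919 = 0.18472
  32: 1 × 167.5/1000 × 0.916 = 0.15343
  33: 1 × 120.0/1000 × 0.913 = 0.10956
  34: 1 × 118.4/1000 × 0.900 = 0.10656
  35: 1 × 87.8/1000 × 0.889 = 0.07805
  36: 1 × 79.6/1000 × 0.877 = 0.06981
  37: 1 × 53.2/1000 × 0.860 = 0.04575
Sum = 1.70282
NRR = 0.488 × 1.70282 = 0.83098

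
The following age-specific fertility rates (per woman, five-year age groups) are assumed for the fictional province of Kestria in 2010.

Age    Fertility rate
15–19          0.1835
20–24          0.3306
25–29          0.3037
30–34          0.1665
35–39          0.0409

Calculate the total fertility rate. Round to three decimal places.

Sum of ASFRs = 0.1835 + 0.3306 + 0.3037 + 0.1665 + 0.0409 = 1.0252
TFR = 5 × 1.0252 = 5.126

5.126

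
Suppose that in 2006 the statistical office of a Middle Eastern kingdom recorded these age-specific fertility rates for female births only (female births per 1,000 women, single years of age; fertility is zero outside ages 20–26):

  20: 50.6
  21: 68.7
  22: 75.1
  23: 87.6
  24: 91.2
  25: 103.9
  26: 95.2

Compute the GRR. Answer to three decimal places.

0.572

Sum of female ASFRs = 50.6 + 68.7 + 75.1 + 87.6 + 91.2 + 103.9 + 95.2 = 572.3
GRR = 572.3 / 1000 = 0.5723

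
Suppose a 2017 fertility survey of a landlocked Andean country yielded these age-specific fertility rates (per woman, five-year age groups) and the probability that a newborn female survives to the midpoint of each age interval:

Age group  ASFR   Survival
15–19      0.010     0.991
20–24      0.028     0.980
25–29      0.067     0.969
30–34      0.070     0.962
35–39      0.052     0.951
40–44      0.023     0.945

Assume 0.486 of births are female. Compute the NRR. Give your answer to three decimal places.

Proportion female at birth = 0.486.
Per-age-group product (5 × ASFR × survival probability):
  15–19: 5 × 0.010 × 0.991 = 0.04955
  20–24: 5 × 0.028 × 0.980 = 0.13720
  25–29: 5 × 0.067 × 0.969 = 0.32462
  30–34: 5 × 0.070 × 0.962 = 0.33670
  35–39: 5 × 0.052 × 0.951 = 0.24726
  40–44: 5 × 0.023 × 0.945 = 0.10868
Sum = 1.20401
NRR = 0.486 × 1.20401 = 0.58515
NRR < 1, so the cohort does not fully replace itself.

0.585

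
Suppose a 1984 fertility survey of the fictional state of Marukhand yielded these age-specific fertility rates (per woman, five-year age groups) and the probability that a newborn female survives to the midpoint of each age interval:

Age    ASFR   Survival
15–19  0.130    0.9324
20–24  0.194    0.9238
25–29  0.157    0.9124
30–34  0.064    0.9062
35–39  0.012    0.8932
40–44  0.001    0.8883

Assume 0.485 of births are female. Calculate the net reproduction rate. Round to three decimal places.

Proportion female at birth = 0.485.
Survival-weighted fertility by age (5·fₓ·Sₓ):
  15–19: 5 × 0.130 × 0.9324 = 0.60606
  20–24: 5 × 0.194 × 0.9238 = 0.89609
  25–29: 5 × 0.157 × 0.9124 = 0.71623
  30–34: 5 × 0.064 × 0.9062 = 0.28998
  35–39: 5 × 0.012 × 0.8932 = 0.05359
  40–44: 5 × 0.001 × 0.8883 = 0.00444
Sum = 2.56639
NRR = 0.485 × 2.56639 = 1.24470
NRR > 1, so each generation more than replaces itself.

1.245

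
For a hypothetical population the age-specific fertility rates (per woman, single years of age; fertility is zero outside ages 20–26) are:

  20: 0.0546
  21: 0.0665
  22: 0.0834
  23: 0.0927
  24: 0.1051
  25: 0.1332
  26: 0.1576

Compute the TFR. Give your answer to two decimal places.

Sum of ASFRs = 0.0546 + 0.0665 + 0.0834 + 0.0927 + 0.1051 + 0.1332 + 0.1576 = 0.6931
TFR = 0.6931

0.69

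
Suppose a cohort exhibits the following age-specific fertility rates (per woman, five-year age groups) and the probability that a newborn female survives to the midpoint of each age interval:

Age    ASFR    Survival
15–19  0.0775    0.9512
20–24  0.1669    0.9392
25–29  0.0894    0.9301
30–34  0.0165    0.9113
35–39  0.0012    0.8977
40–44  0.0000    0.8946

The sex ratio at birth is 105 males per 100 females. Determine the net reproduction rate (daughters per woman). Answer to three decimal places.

0.804

Proportion female at birth = 100 / (100 + 105) = 0.48780.
Weighting each age-specific rate by interval width and survival:
  15–19: 5 × 0.0775 × 0.9512 = 0.36859
  20–24: 5 × 0.1669 × 0.9392 = 0.78376
  25–29: 5 × 0.0894 × 0.9301 = 0.41575
  30–34: 5 × 0.0165 × 0.9113 = 0.07518
  35–39: 5 × 0.0012 × 0.8977 = 0.00539
  40–44: 5 × 0.0000 × 0.8946 = 0.00000
Sum = 1.64867
NRR = 0.48780 × 1.64867 = 0.80422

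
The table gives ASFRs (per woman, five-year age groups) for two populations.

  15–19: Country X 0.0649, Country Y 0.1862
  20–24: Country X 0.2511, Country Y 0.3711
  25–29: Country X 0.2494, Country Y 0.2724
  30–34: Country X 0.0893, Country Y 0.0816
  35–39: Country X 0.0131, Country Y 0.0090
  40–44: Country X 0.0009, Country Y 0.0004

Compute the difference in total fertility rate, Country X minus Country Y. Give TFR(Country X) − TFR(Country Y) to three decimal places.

-1.260

Country X:
  Sum of ASFRs = 0.0649 + 0.2511 + 0.2494 + 0.0893 + 0.0131 + 0.0009 = 0.6687
  TFR = 5 × 0.6687 = 3.3435
Country Y:
  Sum of ASFRs = 0.1862 + 0.3711 + 0.2724 + 0.0816 + 0.0090 + 0.0004 = 0.9207
  TFR = 5 × 0.9207 = 4.6035
Difference = 3.3435 − 4.6035 = -1.26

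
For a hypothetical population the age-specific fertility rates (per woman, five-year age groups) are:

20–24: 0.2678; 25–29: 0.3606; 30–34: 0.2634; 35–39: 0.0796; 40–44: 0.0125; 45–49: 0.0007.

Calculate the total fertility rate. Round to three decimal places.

4.923

Sum of ASFRs = 0.2678 + 0.3606 + 0.2634 + 0.0796 + 0.0125 + 0.0007 = 0.9846
TFR = 5 × 0.9846 = 4.923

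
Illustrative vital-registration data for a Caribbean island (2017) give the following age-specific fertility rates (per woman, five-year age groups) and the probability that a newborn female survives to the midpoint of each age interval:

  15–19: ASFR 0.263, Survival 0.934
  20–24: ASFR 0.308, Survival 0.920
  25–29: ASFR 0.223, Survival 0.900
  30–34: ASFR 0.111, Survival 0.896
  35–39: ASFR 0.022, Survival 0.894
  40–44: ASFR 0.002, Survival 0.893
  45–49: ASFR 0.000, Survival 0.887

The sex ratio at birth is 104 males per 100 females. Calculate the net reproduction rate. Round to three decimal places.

Proportion female at birth = 100 / (100 + 104) = 0.49020.
Per-age-group product (5 × ASFR × survival probability):
  15–19: 5 × 0.263 × 0.934 = 1.22821
  20–24: 5 × 0.308 × 0.920 = 1.41680
  25–29: 5 × 0.223 × 0.900 = 1.00350
  30–34: 5 × 0.111 × 0.896 = 0.49728
  35–39: 5 × 0.022 × 0.894 = 0.09834
  40–44: 5 × 0.002 × 0.893 = 0.00893
  45–49: 5 × 0.000 × 0.887 = 0.00000
Sum = 4.25306
NRR = 0.49020 × 4.25306 = 2.08485
NRR > 1, so each generation more than replaces itself.

2.085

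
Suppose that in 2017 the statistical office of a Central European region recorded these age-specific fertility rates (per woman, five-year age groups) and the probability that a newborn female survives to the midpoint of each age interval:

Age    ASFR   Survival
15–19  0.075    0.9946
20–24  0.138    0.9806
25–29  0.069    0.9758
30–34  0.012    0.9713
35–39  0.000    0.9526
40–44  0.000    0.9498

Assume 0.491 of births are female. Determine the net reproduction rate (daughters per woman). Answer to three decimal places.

0.709

Proportion female at birth = 0.491.
Survival-weighted fertility by age (5·fₓ·Sₓ):
  15–19: 5 × 0.075 × 0.9946 = 0.37298
  20–24: 5 × 0.138 × 0.9806 = 0.67661
  25–29: 5 × 0.069 × 0.9758 = 0.33665
  30–34: 5 × 0.012 × 0.9713 = 0.05828
  35–39: 5 × 0.000 × 0.9526 = 0.00000
  40–44: 5 × 0.000 × 0.9498 = 0.00000
Sum = 1.44452
NRR = 0.491 × 1.44452 = 0.70926
With NRR below 1 the population is below replacement fertility.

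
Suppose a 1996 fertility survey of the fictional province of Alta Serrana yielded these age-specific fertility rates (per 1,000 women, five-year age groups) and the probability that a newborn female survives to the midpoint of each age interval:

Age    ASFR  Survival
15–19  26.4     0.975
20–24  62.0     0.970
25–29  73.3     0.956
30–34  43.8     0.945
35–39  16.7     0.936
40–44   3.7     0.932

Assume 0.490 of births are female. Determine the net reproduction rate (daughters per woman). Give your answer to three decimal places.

0.530

Proportion female at birth = 0.490.
Each age group contributes 5 × ASFR × survival:
  15–19: 5 × 26.4/1000 × 0.975 = 0.12870
  20–24: 5 × 62.0/1000 × 0.970 = 0.30070
  25–29: 5 × 73.3/1000 × 0.956 = 0.35037
  30–34: 5 × 43.8/1000 × 0.945 = 0.20696
  35–39: 5 × 16.7/1000 × 0.936 = 0.07816
  40–44: 5 × 3.7/1000 × 0.932 = 0.01724
Sum = 1.08213
NRR = 0.490 × 1.08213 = 0.53024
With NRR below 1 the population is below replacement fertility.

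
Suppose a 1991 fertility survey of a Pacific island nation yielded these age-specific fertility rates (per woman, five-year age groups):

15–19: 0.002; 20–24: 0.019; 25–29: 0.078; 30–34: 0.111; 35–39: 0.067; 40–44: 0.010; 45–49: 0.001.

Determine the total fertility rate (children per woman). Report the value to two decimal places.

Sum of ASFRs = 0.002 + 0.019 + 0.078 + 0.111 + 0.067 + 0.010 + 0.001 = 0.288
TFR = 5 × 0.288 = 1.44

1.44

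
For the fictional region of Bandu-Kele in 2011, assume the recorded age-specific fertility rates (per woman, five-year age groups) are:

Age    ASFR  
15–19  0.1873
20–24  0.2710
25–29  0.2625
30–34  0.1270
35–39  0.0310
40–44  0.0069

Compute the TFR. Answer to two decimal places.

4.43

Sum of ASFRs = 0.1873 + 0.2710 + 0.2625 + 0.1270 + 0.0310 + 0.0069 = 0.8857
TFR = 5 × 0.8857 = 4.4285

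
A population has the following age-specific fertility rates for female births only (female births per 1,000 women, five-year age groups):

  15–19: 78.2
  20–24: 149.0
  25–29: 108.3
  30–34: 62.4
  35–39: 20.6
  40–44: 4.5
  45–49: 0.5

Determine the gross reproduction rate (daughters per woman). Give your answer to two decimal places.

Sum of female ASFRs = 78.2 + 149.0 + 108.3 + 62.4 + 20.6 + 4.5 + 0.5 = 423.5
GRR = 5 × 423.5 / 1000 = 2.1175

2.12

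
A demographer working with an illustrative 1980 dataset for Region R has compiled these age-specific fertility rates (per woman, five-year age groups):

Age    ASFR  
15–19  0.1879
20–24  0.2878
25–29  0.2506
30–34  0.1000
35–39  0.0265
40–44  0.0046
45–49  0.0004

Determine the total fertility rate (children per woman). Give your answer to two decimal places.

Sum of ASFRs = 0.1879 + 0.2878 + 0.2506 + 0.1000 + 0.0265 + 0.0046 + 0.0004 = 0.8578
TFR = 5 × 0.8578 = 4.289

4.29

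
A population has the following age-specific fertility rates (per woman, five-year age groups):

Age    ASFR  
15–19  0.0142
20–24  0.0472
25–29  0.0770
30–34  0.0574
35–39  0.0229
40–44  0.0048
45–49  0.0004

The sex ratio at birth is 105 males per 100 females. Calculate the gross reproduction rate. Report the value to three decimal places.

0.546

Proportion female at birth = 100 / (100 + 105) = 0.48780.
Sum of ASFRs = 0.0142 + 0.0472 + 0.0770 + 0.0574 + 0.0229 + 0.0048 + 0.0004 = 0.2239
TFR = 5 × 0.2239 = 1.1195
GRR = 0.48780 × 1.1195 = 0.54609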